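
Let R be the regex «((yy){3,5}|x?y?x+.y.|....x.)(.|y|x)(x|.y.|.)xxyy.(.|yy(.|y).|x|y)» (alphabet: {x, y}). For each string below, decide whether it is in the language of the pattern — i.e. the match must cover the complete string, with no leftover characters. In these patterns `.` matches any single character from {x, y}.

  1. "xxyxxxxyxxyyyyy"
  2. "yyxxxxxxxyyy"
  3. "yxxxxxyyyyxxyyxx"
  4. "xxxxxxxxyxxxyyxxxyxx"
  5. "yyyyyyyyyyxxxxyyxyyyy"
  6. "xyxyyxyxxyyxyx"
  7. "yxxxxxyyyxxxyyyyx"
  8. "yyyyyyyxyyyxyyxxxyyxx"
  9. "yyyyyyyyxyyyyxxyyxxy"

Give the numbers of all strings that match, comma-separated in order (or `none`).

3, 5

1 → no match
2. "yyxxxxxxxyyy" → no match
3 → match
4 → no match
5 → match
6 → no match
7 → no match
8 → no match
9 → no match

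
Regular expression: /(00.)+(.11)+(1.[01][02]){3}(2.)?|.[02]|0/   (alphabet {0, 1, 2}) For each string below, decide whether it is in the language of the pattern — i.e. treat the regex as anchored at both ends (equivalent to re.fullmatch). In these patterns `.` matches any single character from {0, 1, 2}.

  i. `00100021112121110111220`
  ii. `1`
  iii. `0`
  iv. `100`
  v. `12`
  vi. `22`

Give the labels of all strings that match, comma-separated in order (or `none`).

i, iii, v, vi

i → match
ii → no match
iii → match
iv → no match
v → match
vi → match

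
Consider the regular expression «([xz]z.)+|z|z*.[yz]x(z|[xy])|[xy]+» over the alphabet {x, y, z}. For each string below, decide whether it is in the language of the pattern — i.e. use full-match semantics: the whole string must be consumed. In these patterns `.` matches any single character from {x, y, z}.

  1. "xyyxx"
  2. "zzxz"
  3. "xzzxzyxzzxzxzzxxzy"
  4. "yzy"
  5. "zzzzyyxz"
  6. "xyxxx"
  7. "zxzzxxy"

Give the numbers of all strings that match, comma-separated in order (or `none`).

1, 2, 3, 5, 6

1. "xyyxx" → match
2. "zzxz" → match
3 → match
4. "yzy" → no match
5. "zzzzyyxz" → match
6. "xyxxx" → match
7. "zxzzxxy" → no match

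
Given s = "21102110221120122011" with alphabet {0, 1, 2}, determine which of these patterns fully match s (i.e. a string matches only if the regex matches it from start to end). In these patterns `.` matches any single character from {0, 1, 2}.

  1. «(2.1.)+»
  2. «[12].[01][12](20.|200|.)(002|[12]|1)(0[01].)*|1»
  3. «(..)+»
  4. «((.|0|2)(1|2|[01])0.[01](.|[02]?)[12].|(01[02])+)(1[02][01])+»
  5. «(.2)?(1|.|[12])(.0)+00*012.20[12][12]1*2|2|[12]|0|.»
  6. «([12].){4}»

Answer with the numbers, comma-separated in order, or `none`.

1, 3

1 → match
2 → no match
3 → match
4 → no match
5 → no match
6 → no match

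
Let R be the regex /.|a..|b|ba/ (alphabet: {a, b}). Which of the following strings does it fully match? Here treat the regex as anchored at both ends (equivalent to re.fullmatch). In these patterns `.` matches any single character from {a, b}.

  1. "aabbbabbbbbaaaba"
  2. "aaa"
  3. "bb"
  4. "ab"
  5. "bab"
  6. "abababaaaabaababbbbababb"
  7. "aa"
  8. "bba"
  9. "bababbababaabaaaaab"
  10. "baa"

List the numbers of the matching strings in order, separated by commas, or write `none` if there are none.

1 → no match
2 → match
3 → no match
4 → no match
5 → no match
6 → no match
7 → no match
8 → no match
9 → no match
10 → no match

2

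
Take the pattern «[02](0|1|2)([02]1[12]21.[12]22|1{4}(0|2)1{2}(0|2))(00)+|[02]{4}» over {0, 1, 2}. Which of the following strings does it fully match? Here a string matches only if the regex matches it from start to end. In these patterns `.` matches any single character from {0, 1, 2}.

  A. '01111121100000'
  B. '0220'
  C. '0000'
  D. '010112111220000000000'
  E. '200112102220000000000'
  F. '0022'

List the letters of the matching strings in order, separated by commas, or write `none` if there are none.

A → match
B → match
C → match
D → match
E → match
F → match

A, B, C, D, E, F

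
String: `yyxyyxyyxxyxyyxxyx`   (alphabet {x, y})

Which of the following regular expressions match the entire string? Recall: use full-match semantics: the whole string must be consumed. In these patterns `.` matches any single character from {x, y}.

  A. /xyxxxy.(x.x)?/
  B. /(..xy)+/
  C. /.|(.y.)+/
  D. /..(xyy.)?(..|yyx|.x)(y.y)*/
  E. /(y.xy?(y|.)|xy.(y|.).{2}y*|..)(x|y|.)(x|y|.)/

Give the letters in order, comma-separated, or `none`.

A → no match — must start with `xyxxxy`
B → no match — must end with `xy`
C → match
D → no match
E → no match

C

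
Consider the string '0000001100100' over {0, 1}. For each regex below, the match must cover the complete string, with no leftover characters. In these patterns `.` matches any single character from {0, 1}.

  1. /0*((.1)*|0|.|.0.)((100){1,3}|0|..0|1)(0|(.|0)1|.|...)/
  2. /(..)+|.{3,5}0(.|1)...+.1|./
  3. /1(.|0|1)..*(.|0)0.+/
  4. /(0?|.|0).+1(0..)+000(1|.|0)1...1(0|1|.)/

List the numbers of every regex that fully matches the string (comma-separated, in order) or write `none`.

1

1 → match
2 → no match
3 → no match — must start with '1'
4 → no match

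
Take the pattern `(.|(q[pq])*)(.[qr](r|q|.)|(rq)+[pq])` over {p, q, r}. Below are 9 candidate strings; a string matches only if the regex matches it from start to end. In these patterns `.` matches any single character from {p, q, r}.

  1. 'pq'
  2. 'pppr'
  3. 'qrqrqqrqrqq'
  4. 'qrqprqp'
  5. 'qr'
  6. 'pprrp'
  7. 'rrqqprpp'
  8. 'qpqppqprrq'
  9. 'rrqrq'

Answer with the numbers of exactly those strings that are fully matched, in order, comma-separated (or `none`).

none

1. 'pq' → no match
2. 'pppr' → no match
3. 'qrqrqqrqrqq' → no match
4. 'qrqprqp' → no match
5. 'qr' → no match
6. 'pprrp' → no match
7. 'rrqqprpp' → no match
8. 'qpqppqprrq' → no match
9. 'rrqrq' → no match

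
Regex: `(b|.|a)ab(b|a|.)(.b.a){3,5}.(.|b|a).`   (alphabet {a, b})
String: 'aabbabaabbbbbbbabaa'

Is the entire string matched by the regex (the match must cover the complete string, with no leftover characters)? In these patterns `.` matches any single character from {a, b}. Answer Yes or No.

No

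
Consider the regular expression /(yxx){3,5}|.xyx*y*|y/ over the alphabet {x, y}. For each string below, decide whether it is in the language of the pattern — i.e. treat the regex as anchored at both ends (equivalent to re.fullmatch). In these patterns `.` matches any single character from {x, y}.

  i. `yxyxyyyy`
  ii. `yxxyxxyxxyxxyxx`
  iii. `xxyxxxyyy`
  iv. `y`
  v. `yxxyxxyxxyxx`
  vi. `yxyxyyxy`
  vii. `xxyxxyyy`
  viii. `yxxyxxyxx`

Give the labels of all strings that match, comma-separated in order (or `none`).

i → match
ii → match
iii → match
iv → match
v → match
vi → no match
vii → match
viii → match

i, ii, iii, iv, v, vii, viii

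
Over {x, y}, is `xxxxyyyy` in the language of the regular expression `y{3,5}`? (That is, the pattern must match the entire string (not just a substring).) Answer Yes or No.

Every match must start with `y`, but `xxxxyyyy` does not.

No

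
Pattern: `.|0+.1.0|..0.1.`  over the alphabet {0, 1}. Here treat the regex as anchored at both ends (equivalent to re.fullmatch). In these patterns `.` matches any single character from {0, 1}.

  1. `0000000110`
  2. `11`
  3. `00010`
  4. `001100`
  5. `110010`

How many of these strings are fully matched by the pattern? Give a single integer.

1 → match
2 → no match
3 → no match
4 → match
5 → match
Total matched: 3

3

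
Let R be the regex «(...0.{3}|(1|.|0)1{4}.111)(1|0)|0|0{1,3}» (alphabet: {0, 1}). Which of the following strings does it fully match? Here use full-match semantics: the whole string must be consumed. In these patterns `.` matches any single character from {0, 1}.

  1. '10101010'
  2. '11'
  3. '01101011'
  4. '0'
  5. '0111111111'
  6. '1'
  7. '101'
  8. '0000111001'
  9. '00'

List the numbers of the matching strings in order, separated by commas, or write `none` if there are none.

1, 3, 4, 5, 9

1 → match
2 → no match
3 → match
4 → match
5 → match
6 → no match
7 → no match
8 → no match
9 → match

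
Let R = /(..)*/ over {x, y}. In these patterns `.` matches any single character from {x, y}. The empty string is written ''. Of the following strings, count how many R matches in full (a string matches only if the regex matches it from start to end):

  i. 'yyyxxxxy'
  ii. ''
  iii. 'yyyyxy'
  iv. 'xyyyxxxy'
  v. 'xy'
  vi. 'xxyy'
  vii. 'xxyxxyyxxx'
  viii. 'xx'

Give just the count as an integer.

i. 'yyyxxxxy' → match
ii. '' → match
iii. 'yyyyxy' → match
iv. 'xyyyxxxy' → match
v. 'xy' → match
vi. 'xxyy' → match
vii. 'xxyxxyyxxx' → match
viii. 'xx' → match
Total matched: 8

8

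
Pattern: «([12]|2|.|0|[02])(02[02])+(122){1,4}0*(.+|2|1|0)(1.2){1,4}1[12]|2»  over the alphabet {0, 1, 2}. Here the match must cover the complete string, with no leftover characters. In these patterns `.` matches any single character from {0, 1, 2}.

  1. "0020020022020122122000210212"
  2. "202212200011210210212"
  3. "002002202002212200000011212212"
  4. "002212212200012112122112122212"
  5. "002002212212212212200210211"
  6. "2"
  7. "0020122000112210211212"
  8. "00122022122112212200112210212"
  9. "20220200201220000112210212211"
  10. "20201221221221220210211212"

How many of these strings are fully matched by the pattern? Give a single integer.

1 → match
2 → match
3 → match
4 → no match
5 → match
6 → match
7 → match
8 → no match
9 → match
10 → match
Total matched: 8

8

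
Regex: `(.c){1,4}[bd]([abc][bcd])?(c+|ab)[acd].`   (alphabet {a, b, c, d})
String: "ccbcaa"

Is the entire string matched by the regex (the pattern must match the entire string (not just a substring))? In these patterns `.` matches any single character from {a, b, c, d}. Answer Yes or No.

Yes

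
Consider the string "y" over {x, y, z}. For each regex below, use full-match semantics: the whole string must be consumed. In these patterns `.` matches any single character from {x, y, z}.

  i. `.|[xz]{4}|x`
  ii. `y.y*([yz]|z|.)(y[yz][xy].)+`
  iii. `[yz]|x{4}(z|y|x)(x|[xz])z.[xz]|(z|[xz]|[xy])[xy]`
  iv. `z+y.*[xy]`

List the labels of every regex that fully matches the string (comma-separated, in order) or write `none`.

i → match
ii → no match
iii → match
iv → no match — must start with "z"

i, iii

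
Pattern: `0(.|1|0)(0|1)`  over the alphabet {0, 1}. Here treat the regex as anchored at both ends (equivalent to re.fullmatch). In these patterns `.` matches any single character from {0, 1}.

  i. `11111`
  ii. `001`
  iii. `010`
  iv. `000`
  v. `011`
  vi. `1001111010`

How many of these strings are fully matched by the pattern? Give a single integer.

i → no match — must start with `0`
ii → match
iii → match
iv → match
v → match
vi → no match — must start with `0`
Total matched: 4

4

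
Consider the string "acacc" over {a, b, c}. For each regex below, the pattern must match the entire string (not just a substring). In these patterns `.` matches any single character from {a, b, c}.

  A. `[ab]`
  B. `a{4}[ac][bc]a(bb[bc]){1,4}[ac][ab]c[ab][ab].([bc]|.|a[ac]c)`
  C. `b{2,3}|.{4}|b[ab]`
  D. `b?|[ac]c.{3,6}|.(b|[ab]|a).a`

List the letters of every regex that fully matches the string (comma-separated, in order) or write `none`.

A → no match
B → no match
C → no match
D → match

D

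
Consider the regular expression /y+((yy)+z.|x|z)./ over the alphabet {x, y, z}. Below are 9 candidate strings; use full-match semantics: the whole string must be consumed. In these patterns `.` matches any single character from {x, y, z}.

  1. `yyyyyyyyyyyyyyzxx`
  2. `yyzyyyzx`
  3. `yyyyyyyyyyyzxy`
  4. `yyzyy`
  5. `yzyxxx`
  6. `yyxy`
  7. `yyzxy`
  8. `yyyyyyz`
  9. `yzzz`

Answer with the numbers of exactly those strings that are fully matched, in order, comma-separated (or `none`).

1 → match
2 → no match
3 → match
4 → no match
5 → no match
6 → match
7 → no match
8 → no match
9 → no match

1, 3, 6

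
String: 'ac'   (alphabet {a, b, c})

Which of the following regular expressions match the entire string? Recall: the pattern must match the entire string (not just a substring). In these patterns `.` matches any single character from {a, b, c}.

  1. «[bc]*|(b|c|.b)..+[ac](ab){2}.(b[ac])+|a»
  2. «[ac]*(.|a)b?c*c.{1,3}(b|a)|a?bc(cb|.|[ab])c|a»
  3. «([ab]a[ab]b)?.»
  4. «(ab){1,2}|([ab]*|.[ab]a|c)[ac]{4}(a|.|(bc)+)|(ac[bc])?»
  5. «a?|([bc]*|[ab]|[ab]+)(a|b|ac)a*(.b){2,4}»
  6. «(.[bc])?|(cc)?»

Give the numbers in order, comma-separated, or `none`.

1 → no match
2 → no match
3 → no match
4 → no match
5 → no match
6 → match

6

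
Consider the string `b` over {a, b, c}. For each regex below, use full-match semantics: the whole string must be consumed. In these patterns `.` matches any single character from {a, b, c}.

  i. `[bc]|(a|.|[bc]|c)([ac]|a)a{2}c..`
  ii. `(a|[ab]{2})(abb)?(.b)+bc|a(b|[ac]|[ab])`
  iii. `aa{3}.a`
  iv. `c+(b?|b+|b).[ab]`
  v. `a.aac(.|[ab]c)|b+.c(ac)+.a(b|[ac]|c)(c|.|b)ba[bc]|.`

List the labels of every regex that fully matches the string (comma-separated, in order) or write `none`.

i, v

i → match
ii → no match
iii → no match — must start with `aa`
iv → no match — must start with `c`
v → match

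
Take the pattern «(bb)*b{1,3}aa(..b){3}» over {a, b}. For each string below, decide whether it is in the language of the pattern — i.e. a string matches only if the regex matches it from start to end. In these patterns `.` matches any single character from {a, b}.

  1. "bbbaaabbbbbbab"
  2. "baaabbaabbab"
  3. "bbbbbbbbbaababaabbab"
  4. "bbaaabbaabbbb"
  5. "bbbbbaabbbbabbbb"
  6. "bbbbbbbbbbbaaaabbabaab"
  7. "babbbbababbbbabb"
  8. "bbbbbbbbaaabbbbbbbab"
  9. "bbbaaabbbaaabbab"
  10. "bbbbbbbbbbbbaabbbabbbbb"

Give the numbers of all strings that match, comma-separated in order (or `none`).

1, 2, 3, 4, 5, 6, 10

1 → match
2 → match
3 → match
4 → match
5 → match
6 → match
7 → no match
8 → no match
9 → no match
10 → match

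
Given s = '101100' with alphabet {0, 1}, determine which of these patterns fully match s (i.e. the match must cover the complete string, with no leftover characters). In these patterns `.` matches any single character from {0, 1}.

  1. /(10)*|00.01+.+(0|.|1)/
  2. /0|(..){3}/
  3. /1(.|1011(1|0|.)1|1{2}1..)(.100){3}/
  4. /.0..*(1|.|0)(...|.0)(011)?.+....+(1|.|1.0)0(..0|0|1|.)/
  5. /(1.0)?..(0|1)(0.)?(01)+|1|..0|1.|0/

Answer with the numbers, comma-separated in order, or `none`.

2

1 → no match
2 → match
3 → no match
4 → no match
5 → no match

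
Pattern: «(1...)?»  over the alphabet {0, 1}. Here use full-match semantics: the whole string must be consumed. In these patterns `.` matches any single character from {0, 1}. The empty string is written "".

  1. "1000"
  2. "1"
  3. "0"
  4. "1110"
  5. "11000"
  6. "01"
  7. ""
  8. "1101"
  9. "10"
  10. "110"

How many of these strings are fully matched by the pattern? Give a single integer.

1. "1000" → match
2. "1" → no match
3. "0" → no match
4. "1110" → match
5. "11000" → no match
6. "01" → no match
7. "" → match
8. "1101" → match
9. "10" → no match
10. "110" → no match
Total matched: 4

4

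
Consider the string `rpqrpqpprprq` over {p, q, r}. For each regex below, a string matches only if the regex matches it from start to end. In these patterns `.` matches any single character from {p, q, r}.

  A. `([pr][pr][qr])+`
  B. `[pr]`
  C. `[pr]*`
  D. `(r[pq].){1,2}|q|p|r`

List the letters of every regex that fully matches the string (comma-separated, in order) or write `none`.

A → match
B → no match
C → no match
D → no match

A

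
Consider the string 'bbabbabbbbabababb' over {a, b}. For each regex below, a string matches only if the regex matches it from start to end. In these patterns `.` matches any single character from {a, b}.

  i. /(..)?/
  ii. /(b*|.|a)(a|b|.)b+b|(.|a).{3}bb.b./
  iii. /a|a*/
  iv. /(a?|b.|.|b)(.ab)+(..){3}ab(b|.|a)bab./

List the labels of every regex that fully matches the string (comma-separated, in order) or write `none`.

i → no match
ii → no match
iii → no match
iv → match

iv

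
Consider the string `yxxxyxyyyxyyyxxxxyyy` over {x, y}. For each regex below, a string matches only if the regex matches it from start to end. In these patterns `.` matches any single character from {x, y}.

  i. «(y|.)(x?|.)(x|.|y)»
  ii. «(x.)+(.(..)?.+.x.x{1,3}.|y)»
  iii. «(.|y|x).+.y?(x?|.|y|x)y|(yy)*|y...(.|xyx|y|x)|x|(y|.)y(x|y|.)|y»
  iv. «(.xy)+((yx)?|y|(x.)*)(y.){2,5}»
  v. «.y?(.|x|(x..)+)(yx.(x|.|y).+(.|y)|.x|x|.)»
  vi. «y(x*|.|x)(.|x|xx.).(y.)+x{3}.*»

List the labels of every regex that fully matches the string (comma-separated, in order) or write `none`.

i → no match
ii → no match — must start with `x`
iii → match
iv → no match
v → match
vi → match

iii, v, vi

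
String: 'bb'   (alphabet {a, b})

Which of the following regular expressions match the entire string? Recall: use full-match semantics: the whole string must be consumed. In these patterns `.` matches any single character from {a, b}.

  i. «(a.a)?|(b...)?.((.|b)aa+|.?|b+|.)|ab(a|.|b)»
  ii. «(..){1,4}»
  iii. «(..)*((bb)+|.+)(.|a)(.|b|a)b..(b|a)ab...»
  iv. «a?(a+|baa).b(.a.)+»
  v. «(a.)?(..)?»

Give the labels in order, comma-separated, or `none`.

i, ii, v

i → match
ii → match
iii → no match
iv → no match
v → match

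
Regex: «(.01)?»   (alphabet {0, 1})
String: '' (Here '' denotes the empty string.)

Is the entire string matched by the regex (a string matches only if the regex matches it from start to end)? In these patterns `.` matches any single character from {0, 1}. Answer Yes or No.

Yes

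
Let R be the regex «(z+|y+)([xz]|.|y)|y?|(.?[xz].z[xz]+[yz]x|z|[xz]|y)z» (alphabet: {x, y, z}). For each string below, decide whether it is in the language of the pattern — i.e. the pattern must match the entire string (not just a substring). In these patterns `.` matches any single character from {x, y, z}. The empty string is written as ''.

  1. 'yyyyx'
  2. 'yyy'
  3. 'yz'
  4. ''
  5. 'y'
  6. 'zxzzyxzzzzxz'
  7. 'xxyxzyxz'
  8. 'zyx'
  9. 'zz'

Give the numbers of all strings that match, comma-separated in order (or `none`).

1 → match
2 → match
3 → match
4 → match
5 → match
6 → no match
7 → no match
8 → no match
9 → match

1, 2, 3, 4, 5, 9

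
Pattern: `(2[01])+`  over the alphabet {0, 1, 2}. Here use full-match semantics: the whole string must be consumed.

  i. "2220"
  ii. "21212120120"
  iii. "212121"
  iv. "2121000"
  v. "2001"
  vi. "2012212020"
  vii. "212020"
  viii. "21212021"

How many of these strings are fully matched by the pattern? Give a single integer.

3

i → no match
ii → no match
iii → match
iv → no match
v → no match
vi → no match
vii → match
viii → match
Total matched: 3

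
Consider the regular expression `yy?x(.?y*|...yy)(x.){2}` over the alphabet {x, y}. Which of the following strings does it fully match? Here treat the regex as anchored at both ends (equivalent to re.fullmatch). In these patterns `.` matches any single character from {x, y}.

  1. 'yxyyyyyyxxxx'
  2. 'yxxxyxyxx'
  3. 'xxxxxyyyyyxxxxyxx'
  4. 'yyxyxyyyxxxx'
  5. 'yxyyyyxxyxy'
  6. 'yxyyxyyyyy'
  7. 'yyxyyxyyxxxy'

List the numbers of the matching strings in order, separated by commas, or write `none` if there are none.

1 → match
2 → no match
3 → no match — must start with 'y'
4 → match
5 → no match
6 → no match
7 → match

1, 4, 7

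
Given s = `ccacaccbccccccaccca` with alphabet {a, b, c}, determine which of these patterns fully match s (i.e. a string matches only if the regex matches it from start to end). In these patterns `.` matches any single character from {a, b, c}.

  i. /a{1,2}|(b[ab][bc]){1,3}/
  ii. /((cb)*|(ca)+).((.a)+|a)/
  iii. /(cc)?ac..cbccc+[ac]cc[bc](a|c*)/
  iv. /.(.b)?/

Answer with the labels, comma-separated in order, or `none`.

iii

i → no match
ii → no match
iii → match
iv → no match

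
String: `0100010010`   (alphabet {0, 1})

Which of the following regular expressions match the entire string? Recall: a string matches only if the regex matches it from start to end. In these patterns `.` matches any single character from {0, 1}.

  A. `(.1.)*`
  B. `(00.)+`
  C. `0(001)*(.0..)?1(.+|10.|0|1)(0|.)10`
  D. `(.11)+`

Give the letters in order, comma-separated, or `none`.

C

A → no match
B → no match — must start with `00`
C → match
D → no match — must end with `11`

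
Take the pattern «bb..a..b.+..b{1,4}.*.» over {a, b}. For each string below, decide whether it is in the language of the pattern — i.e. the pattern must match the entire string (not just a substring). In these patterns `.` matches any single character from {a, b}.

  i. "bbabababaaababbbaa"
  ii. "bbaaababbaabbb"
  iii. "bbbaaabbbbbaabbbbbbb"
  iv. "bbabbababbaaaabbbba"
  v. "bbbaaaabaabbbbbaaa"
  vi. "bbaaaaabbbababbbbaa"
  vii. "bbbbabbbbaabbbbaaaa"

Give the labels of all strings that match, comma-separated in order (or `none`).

i → match
ii → match
iii → match
iv → no match
v → match
vi → match
vii → match

i, ii, iii, v, vi, vii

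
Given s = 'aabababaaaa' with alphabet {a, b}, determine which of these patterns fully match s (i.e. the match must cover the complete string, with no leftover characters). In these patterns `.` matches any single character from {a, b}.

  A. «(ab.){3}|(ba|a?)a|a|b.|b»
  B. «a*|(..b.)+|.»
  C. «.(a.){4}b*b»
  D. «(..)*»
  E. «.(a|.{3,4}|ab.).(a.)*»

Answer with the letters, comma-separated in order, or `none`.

E

A → no match
B → no match
C → no match — must end with 'b'
D → no match
E → match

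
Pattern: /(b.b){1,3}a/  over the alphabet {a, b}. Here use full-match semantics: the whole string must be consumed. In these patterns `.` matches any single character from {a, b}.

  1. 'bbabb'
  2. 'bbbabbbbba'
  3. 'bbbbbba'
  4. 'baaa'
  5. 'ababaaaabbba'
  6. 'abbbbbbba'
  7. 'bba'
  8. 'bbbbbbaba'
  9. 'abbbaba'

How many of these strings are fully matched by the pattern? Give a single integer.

1

1 → no match — must end with 'ba'
2 → no match
3 → match
4 → no match — must end with 'ba'
5 → no match — must start with 'b'
6 → no match — must start with 'b'
7 → no match
8 → no match
9 → no match — must start with 'b'
Total matched: 1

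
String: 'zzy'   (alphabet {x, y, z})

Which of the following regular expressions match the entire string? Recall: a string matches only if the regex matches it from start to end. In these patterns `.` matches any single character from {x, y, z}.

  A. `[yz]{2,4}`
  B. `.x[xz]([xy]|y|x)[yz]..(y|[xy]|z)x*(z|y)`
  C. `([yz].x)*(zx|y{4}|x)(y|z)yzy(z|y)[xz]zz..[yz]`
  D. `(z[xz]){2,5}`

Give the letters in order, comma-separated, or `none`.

A

A → match
B → no match
C → no match
D → no match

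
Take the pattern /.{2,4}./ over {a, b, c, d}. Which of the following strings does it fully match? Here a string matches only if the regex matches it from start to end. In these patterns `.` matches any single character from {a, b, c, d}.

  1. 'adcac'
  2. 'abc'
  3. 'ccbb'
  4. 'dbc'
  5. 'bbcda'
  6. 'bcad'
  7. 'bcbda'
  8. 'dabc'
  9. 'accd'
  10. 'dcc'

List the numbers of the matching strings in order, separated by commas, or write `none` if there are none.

1 → match
2 → match
3 → match
4 → match
5 → match
6 → match
7 → match
8 → match
9 → match
10 → match

1, 2, 3, 4, 5, 6, 7, 8, 9, 10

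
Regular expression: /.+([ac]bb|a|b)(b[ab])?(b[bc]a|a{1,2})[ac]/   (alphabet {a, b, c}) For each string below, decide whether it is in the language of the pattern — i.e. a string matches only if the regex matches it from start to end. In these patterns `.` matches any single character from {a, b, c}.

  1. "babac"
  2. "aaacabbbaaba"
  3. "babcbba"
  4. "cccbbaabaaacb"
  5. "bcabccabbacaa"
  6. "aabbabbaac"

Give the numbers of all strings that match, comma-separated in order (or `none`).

1, 6

1. "babac" → match
2. "aaacabbbaaba" → no match
3. "babcbba" → no match
4 → no match
5 → no match
6. "aabbabbaac" → match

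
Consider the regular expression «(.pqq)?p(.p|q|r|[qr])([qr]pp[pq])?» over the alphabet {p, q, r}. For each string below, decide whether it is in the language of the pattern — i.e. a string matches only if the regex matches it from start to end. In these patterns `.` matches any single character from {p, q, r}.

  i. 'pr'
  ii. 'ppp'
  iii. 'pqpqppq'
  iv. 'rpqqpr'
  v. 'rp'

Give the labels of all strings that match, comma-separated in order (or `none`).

i, ii, iii, iv

i → match
ii → match
iii → match
iv → match
v → no match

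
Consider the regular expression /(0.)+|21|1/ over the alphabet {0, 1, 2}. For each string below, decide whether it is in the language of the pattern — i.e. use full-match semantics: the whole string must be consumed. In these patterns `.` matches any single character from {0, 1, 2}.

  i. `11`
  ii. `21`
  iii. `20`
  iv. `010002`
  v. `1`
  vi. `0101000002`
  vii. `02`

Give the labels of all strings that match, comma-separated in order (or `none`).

ii, iv, v, vi, vii

i. `11` → no match
ii. `21` → match
iii. `20` → no match
iv. `010002` → match
v. `1` → match
vi. `0101000002` → match
vii. `02` → match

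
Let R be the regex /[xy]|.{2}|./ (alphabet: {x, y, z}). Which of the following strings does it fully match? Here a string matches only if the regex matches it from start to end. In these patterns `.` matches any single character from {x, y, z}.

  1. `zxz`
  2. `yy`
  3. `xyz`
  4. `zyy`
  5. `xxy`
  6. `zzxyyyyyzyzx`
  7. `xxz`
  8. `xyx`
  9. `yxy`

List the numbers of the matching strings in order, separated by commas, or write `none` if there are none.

1. `zxz` → no match
2. `yy` → match
3. `xyz` → no match
4. `zyy` → no match
5. `xxy` → no match
6. `zzxyyyyyzyzx` → no match
7. `xxz` → no match
8. `xyx` → no match
9. `yxy` → no match

2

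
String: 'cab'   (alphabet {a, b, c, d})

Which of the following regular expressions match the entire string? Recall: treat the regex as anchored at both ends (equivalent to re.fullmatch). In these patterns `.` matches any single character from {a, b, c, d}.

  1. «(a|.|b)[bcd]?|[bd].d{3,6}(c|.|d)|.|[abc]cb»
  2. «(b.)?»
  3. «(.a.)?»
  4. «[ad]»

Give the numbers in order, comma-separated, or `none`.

3

1 → no match
2 → no match
3 → match
4 → no match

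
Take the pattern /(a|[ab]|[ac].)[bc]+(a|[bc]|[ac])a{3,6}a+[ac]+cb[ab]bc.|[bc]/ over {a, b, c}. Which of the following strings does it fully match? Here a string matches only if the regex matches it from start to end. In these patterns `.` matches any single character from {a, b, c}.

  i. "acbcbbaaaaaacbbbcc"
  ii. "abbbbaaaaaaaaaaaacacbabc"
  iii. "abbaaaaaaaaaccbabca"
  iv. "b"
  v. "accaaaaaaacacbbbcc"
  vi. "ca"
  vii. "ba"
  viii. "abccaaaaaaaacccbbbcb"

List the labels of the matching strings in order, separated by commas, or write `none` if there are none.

i → match
ii → no match
iii → match
iv. "b" → match
v → match
vi. "ca" → no match
vii. "ba" → no match
viii → match

i, iii, iv, v, viii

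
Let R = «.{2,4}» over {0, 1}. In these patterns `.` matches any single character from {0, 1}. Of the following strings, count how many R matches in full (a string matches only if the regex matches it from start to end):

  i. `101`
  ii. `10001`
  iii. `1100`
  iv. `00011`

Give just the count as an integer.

i → match
ii → no match
iii → match
iv → no match
Total matched: 2

2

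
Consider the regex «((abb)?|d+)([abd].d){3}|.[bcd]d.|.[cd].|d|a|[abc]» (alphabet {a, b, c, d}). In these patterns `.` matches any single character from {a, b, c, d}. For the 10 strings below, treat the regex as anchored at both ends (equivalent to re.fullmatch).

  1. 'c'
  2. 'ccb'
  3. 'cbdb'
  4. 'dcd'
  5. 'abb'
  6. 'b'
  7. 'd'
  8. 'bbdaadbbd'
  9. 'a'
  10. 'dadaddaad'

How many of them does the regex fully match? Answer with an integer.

1 → match
2 → match
3 → match
4 → match
5 → no match
6 → match
7 → match
8 → match
9 → match
10 → match
Total matched: 9

9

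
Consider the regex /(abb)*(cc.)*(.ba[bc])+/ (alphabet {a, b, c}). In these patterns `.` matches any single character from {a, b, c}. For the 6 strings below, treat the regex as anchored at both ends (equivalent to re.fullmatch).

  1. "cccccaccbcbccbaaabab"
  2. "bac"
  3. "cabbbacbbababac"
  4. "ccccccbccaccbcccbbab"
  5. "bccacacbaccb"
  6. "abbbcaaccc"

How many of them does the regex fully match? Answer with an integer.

0

1 → no match
2 → no match
3 → no match
4 → no match
5 → no match
6 → no match
Total matched: 0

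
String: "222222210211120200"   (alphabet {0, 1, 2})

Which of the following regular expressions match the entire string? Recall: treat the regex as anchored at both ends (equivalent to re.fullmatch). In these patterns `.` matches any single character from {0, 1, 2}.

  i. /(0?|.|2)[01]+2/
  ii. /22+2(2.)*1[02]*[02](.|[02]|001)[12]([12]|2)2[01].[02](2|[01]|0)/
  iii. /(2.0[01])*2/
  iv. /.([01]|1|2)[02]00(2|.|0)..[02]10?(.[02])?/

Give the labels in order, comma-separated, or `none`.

ii

i → no match — must end with "2"
ii → match
iii → no match — must end with "2"
iv → no match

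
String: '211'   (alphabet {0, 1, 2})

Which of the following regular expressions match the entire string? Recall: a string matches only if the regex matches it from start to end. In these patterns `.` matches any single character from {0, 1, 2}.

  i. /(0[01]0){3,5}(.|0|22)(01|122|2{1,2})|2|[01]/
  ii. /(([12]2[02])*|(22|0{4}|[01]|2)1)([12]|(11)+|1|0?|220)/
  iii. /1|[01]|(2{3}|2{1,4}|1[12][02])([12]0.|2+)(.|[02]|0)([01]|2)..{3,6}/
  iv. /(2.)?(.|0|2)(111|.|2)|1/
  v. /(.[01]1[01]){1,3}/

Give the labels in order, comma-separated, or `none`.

ii

i → no match
ii → match
iii → no match
iv → no match
v → no match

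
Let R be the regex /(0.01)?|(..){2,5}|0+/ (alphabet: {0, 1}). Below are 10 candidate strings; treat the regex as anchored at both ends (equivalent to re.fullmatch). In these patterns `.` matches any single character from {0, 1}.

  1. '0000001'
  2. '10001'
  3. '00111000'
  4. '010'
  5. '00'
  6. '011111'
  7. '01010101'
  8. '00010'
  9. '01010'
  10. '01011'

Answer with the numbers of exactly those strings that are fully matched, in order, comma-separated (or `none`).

1. '0000001' → no match
2. '10001' → no match
3. '00111000' → match
4. '010' → no match
5. '00' → match
6. '011111' → match
7. '01010101' → match
8. '00010' → no match
9. '01010' → no match
10. '01011' → no match

3, 5, 6, 7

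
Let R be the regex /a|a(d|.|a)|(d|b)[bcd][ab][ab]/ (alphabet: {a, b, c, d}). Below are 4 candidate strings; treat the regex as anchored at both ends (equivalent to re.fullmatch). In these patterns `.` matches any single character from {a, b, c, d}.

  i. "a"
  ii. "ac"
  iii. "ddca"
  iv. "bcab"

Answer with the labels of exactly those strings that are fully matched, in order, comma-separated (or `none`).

i → match
ii → match
iii → no match
iv → match

i, ii, iv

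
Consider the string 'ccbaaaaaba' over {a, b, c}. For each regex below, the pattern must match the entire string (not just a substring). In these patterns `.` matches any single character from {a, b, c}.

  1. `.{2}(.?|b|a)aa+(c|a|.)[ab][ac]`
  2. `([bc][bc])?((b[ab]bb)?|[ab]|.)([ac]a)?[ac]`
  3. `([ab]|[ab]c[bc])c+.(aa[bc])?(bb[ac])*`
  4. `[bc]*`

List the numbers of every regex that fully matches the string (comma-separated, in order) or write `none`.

1

1 → match
2 → no match
3 → no match
4 → no match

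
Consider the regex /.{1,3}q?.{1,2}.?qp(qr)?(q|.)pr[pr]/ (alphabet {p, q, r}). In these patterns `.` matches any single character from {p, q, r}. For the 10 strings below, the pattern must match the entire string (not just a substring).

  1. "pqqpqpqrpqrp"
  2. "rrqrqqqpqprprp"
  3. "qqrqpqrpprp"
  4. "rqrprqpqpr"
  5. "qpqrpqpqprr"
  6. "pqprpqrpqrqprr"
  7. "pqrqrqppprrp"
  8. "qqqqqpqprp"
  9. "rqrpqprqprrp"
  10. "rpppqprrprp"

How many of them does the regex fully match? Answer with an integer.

3

1 → no match
2 → no match
3 → match
4 → no match
5 → match
6 → no match
7 → no match
8 → match
9 → no match
10 → no match
Total matched: 3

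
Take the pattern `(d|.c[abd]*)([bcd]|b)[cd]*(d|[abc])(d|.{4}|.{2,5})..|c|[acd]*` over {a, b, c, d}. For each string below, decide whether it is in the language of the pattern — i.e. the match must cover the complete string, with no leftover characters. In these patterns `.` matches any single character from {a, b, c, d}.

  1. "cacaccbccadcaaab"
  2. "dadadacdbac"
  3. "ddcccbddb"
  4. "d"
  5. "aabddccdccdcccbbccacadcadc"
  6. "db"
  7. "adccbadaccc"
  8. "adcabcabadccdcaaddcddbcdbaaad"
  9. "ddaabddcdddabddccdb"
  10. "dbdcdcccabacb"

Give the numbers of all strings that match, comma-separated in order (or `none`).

3, 4, 10

1 → no match
2 → no match
3 → match
4 → match
5 → no match
6 → no match
7 → no match
8 → no match
9 → no match
10 → match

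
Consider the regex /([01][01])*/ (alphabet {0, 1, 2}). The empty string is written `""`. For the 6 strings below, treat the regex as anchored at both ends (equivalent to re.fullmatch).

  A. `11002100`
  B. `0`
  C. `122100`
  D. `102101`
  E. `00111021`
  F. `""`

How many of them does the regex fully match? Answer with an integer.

1

A → no match
B → no match
C → no match
D → no match
E → no match
F → match
Total matched: 1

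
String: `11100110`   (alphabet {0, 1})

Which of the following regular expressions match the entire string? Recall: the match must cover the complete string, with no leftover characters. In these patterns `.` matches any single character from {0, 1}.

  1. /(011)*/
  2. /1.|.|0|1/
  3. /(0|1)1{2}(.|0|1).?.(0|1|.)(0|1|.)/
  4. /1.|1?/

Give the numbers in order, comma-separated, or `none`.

1 → no match
2 → no match
3 → match
4 → no match

3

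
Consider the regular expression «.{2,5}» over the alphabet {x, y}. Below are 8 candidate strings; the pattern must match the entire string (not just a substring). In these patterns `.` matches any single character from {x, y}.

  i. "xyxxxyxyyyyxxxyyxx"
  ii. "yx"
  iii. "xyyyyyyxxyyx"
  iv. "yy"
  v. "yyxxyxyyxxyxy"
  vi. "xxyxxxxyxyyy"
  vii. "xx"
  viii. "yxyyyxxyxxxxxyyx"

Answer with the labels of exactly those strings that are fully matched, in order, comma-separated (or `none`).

ii, iv, vii

i → no match
ii → match
iii → no match
iv → match
v → no match
vi → no match
vii → match
viii → no match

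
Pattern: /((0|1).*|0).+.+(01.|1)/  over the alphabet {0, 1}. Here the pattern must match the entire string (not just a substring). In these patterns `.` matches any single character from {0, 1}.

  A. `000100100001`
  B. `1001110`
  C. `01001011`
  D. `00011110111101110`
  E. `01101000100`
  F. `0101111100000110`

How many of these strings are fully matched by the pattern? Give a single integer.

A → match
B → no match
C → match
D → no match
E → no match
F → no match
Total matched: 2

2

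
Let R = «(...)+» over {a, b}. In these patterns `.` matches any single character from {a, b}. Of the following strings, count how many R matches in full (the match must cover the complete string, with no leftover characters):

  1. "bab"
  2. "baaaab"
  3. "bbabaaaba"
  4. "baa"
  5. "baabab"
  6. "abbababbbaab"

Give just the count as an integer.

6

1 → match
2 → match
3 → match
4 → match
5 → match
6 → match
Total matched: 6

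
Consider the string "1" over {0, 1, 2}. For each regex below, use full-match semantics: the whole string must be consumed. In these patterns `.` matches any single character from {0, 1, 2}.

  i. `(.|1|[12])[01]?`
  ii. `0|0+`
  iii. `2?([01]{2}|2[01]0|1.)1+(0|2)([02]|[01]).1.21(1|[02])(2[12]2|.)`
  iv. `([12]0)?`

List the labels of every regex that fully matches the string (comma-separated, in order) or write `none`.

i

i → match
ii → no match — must start with "0"
iii → no match
iv → no match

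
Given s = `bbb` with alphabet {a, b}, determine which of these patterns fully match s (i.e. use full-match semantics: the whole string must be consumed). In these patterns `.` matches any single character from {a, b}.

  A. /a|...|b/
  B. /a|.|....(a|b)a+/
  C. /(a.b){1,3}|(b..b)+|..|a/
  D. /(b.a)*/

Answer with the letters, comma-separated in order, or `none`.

A

A → match
B → no match
C → no match
D → no match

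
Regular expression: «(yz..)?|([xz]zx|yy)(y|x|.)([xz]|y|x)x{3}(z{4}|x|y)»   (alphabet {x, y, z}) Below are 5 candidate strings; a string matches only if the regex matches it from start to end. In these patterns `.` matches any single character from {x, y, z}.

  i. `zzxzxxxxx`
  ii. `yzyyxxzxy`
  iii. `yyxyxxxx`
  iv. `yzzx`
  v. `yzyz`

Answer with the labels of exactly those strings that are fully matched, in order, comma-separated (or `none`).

i → match
ii → no match
iii → match
iv → match
v → match

i, iii, iv, v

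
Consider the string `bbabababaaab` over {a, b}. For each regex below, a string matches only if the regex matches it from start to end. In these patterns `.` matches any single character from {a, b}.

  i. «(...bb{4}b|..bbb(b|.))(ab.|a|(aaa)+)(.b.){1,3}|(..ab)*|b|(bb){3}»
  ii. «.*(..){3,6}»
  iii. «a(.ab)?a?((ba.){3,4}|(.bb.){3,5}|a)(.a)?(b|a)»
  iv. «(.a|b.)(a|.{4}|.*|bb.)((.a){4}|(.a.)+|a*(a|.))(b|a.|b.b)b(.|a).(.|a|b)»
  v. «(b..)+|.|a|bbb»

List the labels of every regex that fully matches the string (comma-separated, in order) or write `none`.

i, ii

i → match
ii → match
iii → no match — must start with `a`
iv → no match
v → no match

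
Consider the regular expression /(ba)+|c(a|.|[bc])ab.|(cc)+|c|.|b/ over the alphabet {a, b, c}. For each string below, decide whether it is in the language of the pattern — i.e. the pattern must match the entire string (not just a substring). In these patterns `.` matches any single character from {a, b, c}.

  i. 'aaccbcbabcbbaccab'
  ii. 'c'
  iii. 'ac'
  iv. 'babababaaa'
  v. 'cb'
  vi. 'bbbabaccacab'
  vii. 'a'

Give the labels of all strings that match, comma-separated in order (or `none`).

ii, vii

i → no match
ii → match
iii → no match
iv → no match
v → no match
vi → no match
vii → match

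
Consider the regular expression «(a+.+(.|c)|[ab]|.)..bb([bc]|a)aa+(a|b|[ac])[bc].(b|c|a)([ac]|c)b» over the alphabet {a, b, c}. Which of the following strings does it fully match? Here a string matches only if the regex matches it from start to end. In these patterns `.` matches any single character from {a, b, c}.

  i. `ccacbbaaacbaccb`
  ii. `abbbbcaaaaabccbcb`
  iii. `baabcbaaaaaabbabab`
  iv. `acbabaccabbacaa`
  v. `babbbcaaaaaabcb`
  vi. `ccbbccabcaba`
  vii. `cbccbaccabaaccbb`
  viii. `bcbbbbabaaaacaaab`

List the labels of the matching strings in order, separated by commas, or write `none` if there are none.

i → no match
ii → match
iii → no match
iv → no match — must end with `b`
v → no match
vi. `ccbbccabcaba` → no match — must end with `b`
vii → no match
viii → no match

ii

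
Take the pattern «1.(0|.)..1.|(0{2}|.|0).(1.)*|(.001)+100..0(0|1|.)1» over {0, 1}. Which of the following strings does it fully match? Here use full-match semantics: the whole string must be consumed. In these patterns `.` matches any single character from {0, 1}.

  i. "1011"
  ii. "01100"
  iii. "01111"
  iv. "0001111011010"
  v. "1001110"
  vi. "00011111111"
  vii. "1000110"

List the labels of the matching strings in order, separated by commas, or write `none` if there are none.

i → match
ii → no match
iii → no match
iv → no match
v → match
vi → match
vii → match

i, v, vi, vii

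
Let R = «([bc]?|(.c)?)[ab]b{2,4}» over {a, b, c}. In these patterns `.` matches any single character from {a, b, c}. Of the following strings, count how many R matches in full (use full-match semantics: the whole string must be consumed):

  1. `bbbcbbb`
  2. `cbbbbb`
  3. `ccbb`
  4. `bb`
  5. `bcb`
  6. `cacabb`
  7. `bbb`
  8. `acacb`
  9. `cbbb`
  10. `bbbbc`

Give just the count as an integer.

3

1. `bbbcbbb` → no match
2. `cbbbbb` → match
3. `ccbb` → no match
4. `bb` → no match
5. `bcb` → no match
6. `cacabb` → no match
7. `bbb` → match
8. `acacb` → no match
9. `cbbb` → match
10. `bbbbc` → no match — must end with `b`
Total matched: 3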